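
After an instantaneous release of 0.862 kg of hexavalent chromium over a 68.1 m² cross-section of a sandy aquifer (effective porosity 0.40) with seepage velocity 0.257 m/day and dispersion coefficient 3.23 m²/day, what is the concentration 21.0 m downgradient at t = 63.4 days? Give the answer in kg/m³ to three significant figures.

0.000607 kg/m³

For an instantaneous plane source, C(x,t) = M/(n_e·A·√(4πDt)) · exp(−(x−vt)²/(4Dt)), with n_e·A the pore (flow) area.
Plume center vt = 0.257 × 63.4 = 16.2938 m, so the well at 21.0 m is 4.7062 m downgradient of the peak.
√(4πDt) = 50.73 m, giving peak height M/(n_e·A·√(4πDt)) = 0.862/(0.40 × 68.1 × 50.73) = 0.0006238 kg/m³.
(x−vt)²/(4Dt) = (4.7062)²/(4 × 3.23 × 63.4) = 0.02704; exp(−0.02704) = 0.9733.
C = 0.0006238 × 0.9733 = 0.000607 kg/m³.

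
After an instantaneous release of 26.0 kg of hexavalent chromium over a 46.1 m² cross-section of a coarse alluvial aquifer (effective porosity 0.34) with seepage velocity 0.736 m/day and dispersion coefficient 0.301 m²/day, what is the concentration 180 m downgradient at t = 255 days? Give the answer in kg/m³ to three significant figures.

0.0441 kg/m³

For an instantaneous plane source, C(x,t) = M/(n_e·A·√(4πDt)) · exp(−(x−vt)²/(4Dt)), with n_e·A the pore (flow) area.
Plume center vt = 0.736 × 255 = 187.68 m, so the well at 180 m is 7.68 m upgradient of the peak.
√(4πDt) = 31.06 m, giving peak height M/(n_e·A·√(4πDt)) = 26.0/(0.34 × 46.1 × 31.06) = 0.05341 kg/m³.
(x−vt)²/(4Dt) = (-7.68)²/(4 × 0.301 × 255) = 0.1921; exp(−0.1921) = 0.8252.
C = 0.05341 × 0.8252 = 0.0441 kg/m³.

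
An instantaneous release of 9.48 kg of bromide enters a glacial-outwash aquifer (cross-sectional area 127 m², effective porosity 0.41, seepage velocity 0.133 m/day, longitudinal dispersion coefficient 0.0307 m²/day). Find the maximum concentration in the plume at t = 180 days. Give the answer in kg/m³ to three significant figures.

0.0218 kg/m³

The peak of an instantaneous 1D plume sits at x = vt; there the Gaussian factor is 1 and C_max = M/(n_e·A·√(4πDt)), where n_e·A is the pore area the mass is dissolved in.
√(4πDt) = √(4π × 0.0307 × 180) = 8.333 m, so C_max = 9.48/(0.41 × 127 × 8.333) = 0.0218 kg/m³.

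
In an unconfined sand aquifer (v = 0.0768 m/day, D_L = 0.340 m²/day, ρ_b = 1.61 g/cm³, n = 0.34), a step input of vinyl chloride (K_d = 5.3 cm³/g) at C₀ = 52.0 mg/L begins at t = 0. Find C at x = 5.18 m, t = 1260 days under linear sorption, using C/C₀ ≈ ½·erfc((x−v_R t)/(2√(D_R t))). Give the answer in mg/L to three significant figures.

Retardation factor R = 1 + ρ_b·K_d/n = 1 + 1.61 × 5.3/0.34 = 26.10.
Sorption retards both mechanisms: v_R = v/R = 0.002943 m/day, D_R = D/R = 0.01303 m²/day.
v_R·t = 0.002943 × 1260 = 3.70818 m; 2√(D_R t) = 8.104 m; argument = (5.18 − 3.70818)/8.104 = 0.1816.
C = C₀ × ½·erfc(0.1816) = 52.0 × 0.3987 = 20.7 mg/L.

20.7 mg/L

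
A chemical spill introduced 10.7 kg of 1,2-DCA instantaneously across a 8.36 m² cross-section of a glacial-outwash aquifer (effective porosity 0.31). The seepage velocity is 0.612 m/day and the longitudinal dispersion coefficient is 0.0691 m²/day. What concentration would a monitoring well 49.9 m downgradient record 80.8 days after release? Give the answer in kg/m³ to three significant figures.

0.488 kg/m³

For an instantaneous plane source, C(x,t) = M/(n_e·A·√(4πDt)) · exp(−(x−vt)²/(4Dt)), with n_e·A the pore (flow) area.
Plume center vt = 0.612 × 80.8 = 49.4496 m, so the well at 49.9 m is 0.4504 m downgradient of the peak.
√(4πDt) = 8.376 m, giving peak height M/(n_e·A·√(4πDt)) = 10.7/(0.31 × 8.36 × 8.376) = 0.4929 kg/m³.
(x−vt)²/(4Dt) = (0.4504)²/(4 × 0.0691 × 80.8) = 0.009083; exp(−0.009083) = 0.9910.
C = 0.4929 × 0.9910 = 0.488 kg/m³.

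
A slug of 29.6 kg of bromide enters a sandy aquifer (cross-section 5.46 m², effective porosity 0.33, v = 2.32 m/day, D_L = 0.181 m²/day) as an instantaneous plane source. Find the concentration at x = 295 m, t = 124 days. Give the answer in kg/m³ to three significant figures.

For an instantaneous plane source, C(x,t) = M/(n_e·A·√(4πDt)) · exp(−(x−vt)²/(4Dt)), with n_e·A the pore (flow) area.
Plume center vt = 2.32 × 124 = 287.68 m, so the well at 295 m is 7.32 m downgradient of the peak.
√(4πDt) = 16.79 m, giving peak height M/(n_e·A·√(4πDt)) = 29.6/(0.33 × 5.46 × 16.79) = 0.9784 kg/m³.
(x−vt)²/(4Dt) = (7.32)²/(4 × 0.181 × 124) = 0.5968; exp(−0.5968) = 0.5506.
C = 0.9784 × 0.5506 = 0.539 kg/m³.

0.539 kg/m³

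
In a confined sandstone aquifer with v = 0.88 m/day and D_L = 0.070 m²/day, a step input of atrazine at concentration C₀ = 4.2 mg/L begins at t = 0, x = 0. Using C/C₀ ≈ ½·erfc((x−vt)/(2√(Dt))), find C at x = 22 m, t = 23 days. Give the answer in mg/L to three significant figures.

For a continuous step input, C/C₀ ≈ ½·erfc((x−vt)/(2√(Dt))).
vt = 0.88 × 23 = 20.24 m and 2√(Dt) = 2√(0.070 × 23) = 2.538 m.
Argument (x−vt)/(2√(Dt)) = (22 − 20.24)/2.538 = 0.6935; ½·erfc(0.6935) = 0.1634.
C = 4.2 × 0.1634 = 0.686 mg/L.

0.686 mg/L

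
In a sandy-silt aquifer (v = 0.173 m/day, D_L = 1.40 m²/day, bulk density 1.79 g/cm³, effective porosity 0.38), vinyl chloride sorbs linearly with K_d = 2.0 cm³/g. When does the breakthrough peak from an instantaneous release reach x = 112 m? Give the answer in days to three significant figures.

Retardation factor R = 1 + ρ_b·K_d/n = 1 + 1.79 × 2.0/0.38 = 10.42.
Sorption retards both mechanisms: v_R = v/R = 0.01660 m/day, D_R = D/R = 0.1344 m²/day.
Peak time from v_R²t² + 2D_R t − x² = 0: t = (√(D_R² + v_R²x²) − D_R)/v_R².
√(D_R² + v_R²x²) = √(0.1344² + 0.01660² × 112²) = 1.864; v_R² = 0.0002756.
t = (1.864 − 0.1344)/0.0002756 = 6280 days.

6280 days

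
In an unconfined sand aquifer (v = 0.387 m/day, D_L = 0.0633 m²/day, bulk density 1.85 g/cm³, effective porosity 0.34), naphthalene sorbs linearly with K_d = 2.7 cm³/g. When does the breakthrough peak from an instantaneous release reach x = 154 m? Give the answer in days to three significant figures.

Retardation factor R = 1 + ρ_b·K_d/n = 1 + 1.85 × 2.7/0.34 = 15.69.
Sorption retards both mechanisms: v_R = v/R = 0.02467 m/day, D_R = D/R = 0.004034 m²/day.
Peak time from v_R²t² + 2D_R t − x² = 0: t = (√(D_R² + v_R²x²) − D_R)/v_R².
√(D_R² + v_R²x²) = √(0.004034² + 0.02467² × 154²) = 3.799; v_R² = 0.0006086.
t = (3.799 − 0.004034)/0.0006086 = 6240 days.

6240 days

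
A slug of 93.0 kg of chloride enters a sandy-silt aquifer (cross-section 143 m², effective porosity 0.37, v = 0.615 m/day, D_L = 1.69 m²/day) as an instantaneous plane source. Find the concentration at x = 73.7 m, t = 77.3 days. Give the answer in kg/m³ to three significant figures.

0.0117 kg/m³

For an instantaneous plane source, C(x,t) = M/(n_e·A·√(4πDt)) · exp(−(x−vt)²/(4Dt)), with n_e·A the pore (flow) area.
Plume center vt = 0.615 × 77.3 = 47.5395 m, so the well at 73.7 m is 26.1605 m downgradient of the peak.
√(4πDt) = 40.52 m, giving peak height M/(n_e·A·√(4πDt)) = 93.0/(0.37 × 143 × 40.52) = 0.04338 kg/m³.
(x−vt)²/(4Dt) = (26.1605)²/(4 × 1.69 × 77.3) = 1.310; exp(−1.310) = 0.2698.
C = 0.04338 × 0.2698 = 0.0117 kg/m³.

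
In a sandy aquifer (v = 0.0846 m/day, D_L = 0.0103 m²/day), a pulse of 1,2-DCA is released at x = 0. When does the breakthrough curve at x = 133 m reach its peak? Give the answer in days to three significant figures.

For the 1D instantaneous-source solution, setting ∂C/∂t = 0 at fixed x gives v²t² + 2Dt − x² = 0, so t = (√(D² + v²x²) − D)/v².
√(D² + v²x²) = √(0.0103² + 0.0846² × 133²) = 11.25; v² = 0.00715716.
t = (11.25 − 0.0103)/0.00715716 = 1570 days (vs. the pure-advection estimate x/v = 1570 d).

1570 days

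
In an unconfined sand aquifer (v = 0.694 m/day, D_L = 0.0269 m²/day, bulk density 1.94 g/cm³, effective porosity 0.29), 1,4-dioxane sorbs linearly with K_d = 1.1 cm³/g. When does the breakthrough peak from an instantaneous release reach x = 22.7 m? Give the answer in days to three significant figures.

273 days

Retardation factor R = 1 + ρ_b·K_d/n = 1 + 1.94 × 1.1/0.29 = 8.359.
Sorption retards both mechanisms: v_R = v/R = 0.08302 m/day, D_R = D/R = 0.003218 m²/day.
Peak time from v_R²t² + 2D_R t − x² = 0: t = (√(D_R² + v_R²x²) − D_R)/v_R².
√(D_R² + v_R²x²) = √(0.003218² + 0.08302² × 22.7²) = 1.885; v_R² = 0.006892.
t = (1.885 − 0.003218)/0.006892 = 273 days.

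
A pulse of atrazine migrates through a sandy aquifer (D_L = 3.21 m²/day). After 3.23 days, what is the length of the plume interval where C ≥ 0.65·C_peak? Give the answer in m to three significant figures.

The plume is Gaussian with σ = √(2Dt) = √(2 × 3.21 × 3.23) = 4.554 m.
C/C_peak = exp(−Δx²/(2σ²)) = 0.65 ⇒ Δx = σ·√(−2 ln 0.65) = 4.554 × 0.9282 = 4.227 m.
Width = 2Δx = 8.45 m.

8.45 m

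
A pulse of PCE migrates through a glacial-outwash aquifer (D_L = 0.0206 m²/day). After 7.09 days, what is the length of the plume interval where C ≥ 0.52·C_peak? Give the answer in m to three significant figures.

1.24 m

The plume is Gaussian with σ = √(2Dt) = √(2 × 0.0206 × 7.09) = 0.5405 m.
C/C_peak = exp(−Δx²/(2σ²)) = 0.52 ⇒ Δx = σ·√(−2 ln 0.52) = 0.5405 × 1.144 = 0.6183 m.
Width = 2Δx = 1.24 m.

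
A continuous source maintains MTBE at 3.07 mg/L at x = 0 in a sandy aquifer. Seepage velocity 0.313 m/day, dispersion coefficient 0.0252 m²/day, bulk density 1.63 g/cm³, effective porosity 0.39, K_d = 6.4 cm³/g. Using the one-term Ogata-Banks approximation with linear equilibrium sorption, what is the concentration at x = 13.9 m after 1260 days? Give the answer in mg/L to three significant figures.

Retardation factor R = 1 + ρ_b·K_d/n = 1 + 1.63 × 6.4/0.39 = 27.75.
Sorption retards both mechanisms: v_R = v/R = 0.01128 m/day, D_R = D/R = 0.0009081 m²/day.
v_R·t = 0.01128 × 1260 = 14.2128 m; 2√(D_R t) = 2.139 m; argument = (13.9 − 14.2128)/2.139 = -0.1462.
C = C₀ × ½·erfc(-0.1462) = 3.07 × 0.5819 = 1.79 mg/L.

1.79 mg/L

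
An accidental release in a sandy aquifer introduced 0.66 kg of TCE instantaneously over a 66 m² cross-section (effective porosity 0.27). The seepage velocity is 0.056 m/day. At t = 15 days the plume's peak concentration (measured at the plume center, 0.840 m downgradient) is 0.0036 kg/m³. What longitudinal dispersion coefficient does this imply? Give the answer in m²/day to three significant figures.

0.562 m²/day

At the plume center C_max = M/(n_e·A·√(4πDt)), so D = M²/(4πt·(n_e·A·C_max)²).
n_e·A·C_max = 0.27 × 66 × 0.0036 = 0.06415 kg/m.
D = 0.66²/(4π × 15 × 0.06415²) = 0.562 m²/day.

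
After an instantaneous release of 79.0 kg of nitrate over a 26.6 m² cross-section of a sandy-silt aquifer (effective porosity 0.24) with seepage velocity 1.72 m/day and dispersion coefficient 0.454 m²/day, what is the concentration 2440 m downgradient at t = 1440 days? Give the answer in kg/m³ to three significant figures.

For an instantaneous plane source, C(x,t) = M/(n_e·A·√(4πDt)) · exp(−(x−vt)²/(4Dt)), with n_e·A the pore (flow) area.
Plume center vt = 1.72 × 1440 = 2476.8 m, so the well at 2440 m is 36.8 m upgradient of the peak.
√(4πDt) = 90.64 m, giving peak height M/(n_e·A·√(4πDt)) = 79.0/(0.24 × 26.6 × 90.64) = 0.1365 kg/m³.
(x−vt)²/(4Dt) = (-36.8)²/(4 × 0.454 × 1440) = 0.5179; exp(−0.5179) = 0.5958.
C = 0.1365 × 0.5958 = 0.0813 kg/m³.

0.0813 kg/m³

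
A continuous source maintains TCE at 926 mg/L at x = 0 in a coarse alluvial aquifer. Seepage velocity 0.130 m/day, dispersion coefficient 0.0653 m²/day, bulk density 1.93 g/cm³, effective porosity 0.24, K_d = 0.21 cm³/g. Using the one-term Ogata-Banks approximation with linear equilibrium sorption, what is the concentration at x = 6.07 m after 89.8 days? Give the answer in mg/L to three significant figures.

189 mg/L

Retardation factor R = 1 + ρ_b·K_d/n = 1 + 1.93 × 0.21/0.24 = 2.689.
Sorption retards both mechanisms: v_R = v/R = 0.04835 m/day, D_R = D/R = 0.02428 m²/day.
v_R·t = 0.04835 × 89.8 = 4.34183 m; 2√(D_R t) = 2.953 m; argument = (6.07 − 4.34183)/2.953 = 0.5852.
C = C₀ × ½·erfc(0.5852) = 926 × 0.2039 = 189 mg/L.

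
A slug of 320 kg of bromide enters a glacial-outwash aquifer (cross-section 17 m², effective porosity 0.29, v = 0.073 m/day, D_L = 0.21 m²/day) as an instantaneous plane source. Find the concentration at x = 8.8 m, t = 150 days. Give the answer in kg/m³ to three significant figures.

For an instantaneous plane source, C(x,t) = M/(n_e·A·√(4πDt)) · exp(−(x−vt)²/(4Dt)), with n_e·A the pore (flow) area.
Plume center vt = 0.073 × 150 = 10.95 m, so the well at 8.8 m is 2.15 m upgradient of the peak.
√(4πDt) = 19.90 m, giving peak height M/(n_e·A·√(4πDt)) = 320/(0.29 × 17 × 19.90) = 3.262 kg/m³.
(x−vt)²/(4Dt) = (-2.15)²/(4 × 0.21 × 150) = 0.03669; exp(−0.03669) = 0.9640.
C = 3.262 × 0.9640 = 3.14 kg/m³.

3.14 kg/m³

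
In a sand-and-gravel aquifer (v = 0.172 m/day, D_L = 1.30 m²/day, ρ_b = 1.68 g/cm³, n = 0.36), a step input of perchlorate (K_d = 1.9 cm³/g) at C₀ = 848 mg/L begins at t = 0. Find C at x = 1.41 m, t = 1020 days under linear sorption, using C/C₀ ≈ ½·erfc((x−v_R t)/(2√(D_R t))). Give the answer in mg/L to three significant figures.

713 mg/L

Retardation factor R = 1 + ρ_b·K_d/n = 1 + 1.68 × 1.9/0.36 = 9.867.
Sorption retards both mechanisms: v_R = v/R = 0.01743 m/day, D_R = D/R = 0.1318 m²/day.
v_R·t = 0.01743 × 1020 = 17.7786 m; 2√(D_R t) = 23.19 m; argument = (1.41 − 17.7786)/23.19 = -0.7058.
C = C₀ × ½·erfc(-0.7058) = 848 × 0.8409 = 713 mg/L.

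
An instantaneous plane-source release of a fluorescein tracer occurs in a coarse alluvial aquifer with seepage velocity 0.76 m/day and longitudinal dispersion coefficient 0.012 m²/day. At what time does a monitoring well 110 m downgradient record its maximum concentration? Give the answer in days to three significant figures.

145 days

For the 1D instantaneous-source solution, setting ∂C/∂t = 0 at fixed x gives v²t² + 2Dt − x² = 0, so t = (√(D² + v²x²) − D)/v².
√(D² + v²x²) = √(0.012² + 0.76² × 110²) = 83.60; v² = 0.5776.
t = (83.60 − 0.012)/0.5776 = 145 days (vs. the pure-advection estimate x/v = 145 d).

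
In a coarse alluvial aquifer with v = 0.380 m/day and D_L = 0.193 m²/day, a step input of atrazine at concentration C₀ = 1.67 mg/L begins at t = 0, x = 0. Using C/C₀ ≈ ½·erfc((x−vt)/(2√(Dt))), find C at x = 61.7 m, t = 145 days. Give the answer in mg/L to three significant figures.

For a continuous step input, C/C₀ ≈ ½·erfc((x−vt)/(2√(Dt))).
vt = 0.380 × 145 = 55.1 m and 2√(Dt) = 2√(0.193 × 145) = 10.58 m.
Argument (x−vt)/(2√(Dt)) = (61.7 − 55.1)/10.58 = 0.6238; ½·erfc(0.6238) = 0.1888.
C = 1.67 × 0.1888 = 0.315 mg/L.

0.315 mg/L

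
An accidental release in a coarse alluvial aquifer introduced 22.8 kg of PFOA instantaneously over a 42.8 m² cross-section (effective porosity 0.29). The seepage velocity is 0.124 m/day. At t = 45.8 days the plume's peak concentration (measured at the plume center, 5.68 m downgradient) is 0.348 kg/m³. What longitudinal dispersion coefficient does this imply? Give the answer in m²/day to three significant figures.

0.0484 m²/day

At the plume center C_max = M/(n_e·A·√(4πDt)), so D = M²/(4πt·(n_e·A·C_max)²).
n_e·A·C_max = 0.29 × 42.8 × 0.348 = 4.319 kg/m.
D = 22.8²/(4π × 45.8 × 4.319²) = 0.0484 m²/day.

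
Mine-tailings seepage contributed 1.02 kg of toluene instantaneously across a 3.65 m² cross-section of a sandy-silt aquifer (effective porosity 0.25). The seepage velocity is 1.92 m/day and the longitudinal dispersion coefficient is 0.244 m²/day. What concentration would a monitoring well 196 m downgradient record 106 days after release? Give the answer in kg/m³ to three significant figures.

0.0359 kg/m³

For an instantaneous plane source, C(x,t) = M/(n_e·A·√(4πDt)) · exp(−(x−vt)²/(4Dt)), with n_e·A the pore (flow) area.
Plume center vt = 1.92 × 106 = 203.52 m, so the well at 196 m is 7.52 m upgradient of the peak.
√(4πDt) = 18.03 m, giving peak height M/(n_e·A·√(4πDt)) = 1.02/(0.25 × 3.65 × 18.03) = 0.06200 kg/m³.
(x−vt)²/(4Dt) = (-7.52)²/(4 × 0.244 × 106) = 0.5466; exp(−0.5466) = 0.5789.
C = 0.06200 × 0.5789 = 0.0359 kg/m³.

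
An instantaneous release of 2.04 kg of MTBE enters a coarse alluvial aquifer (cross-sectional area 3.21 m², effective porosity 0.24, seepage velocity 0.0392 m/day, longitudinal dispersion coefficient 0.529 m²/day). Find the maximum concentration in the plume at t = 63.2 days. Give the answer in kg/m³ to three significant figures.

The peak of an instantaneous 1D plume sits at x = vt; there the Gaussian factor is 1 and C_max = M/(n_e·A·√(4πDt)), where n_e·A is the pore area the mass is dissolved in.
√(4πDt) = √(4π × 0.529 × 63.2) = 20.50 m, so C_max = 2.04/(0.24 × 3.21 × 20.50) = 0.129 kg/m³.

0.129 kg/m³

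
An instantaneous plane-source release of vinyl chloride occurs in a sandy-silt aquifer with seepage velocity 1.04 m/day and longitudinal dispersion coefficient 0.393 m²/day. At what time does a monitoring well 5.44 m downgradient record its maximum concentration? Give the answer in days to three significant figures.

For the 1D instantaneous-source solution, setting ∂C/∂t = 0 at fixed x gives v²t² + 2Dt − x² = 0, so t = (√(D² + v²x²) − D)/v².
√(D² + v²x²) = √(0.393² + 1.04² × 5.44²) = 5.671; v² = 1.0816.
t = (5.671 − 0.393)/1.0816 = 4.88 days (vs. the pure-advection estimate x/v = 5.23 d).

4.88 days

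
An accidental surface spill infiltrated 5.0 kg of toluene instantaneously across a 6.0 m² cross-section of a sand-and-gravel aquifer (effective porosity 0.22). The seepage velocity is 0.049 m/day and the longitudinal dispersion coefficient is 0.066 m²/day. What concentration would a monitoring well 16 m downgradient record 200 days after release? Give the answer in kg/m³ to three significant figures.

For an instantaneous plane source, C(x,t) = M/(n_e·A·√(4πDt)) · exp(−(x−vt)²/(4Dt)), with n_e·A the pore (flow) area.
Plume center vt = 0.049 × 200 = 9.8 m, so the well at 16 m is 6.2 m downgradient of the peak.
√(4πDt) = 12.88 m, giving peak height M/(n_e·A·√(4πDt)) = 5.0/(0.22 × 6.0 × 12.88) = 0.2941 kg/m³.
(x−vt)²/(4Dt) = (6.2)²/(4 × 0.066 × 200) = 0.7280; exp(−0.7280) = 0.4829.
C = 0.2941 × 0.4829 = 0.142 kg/m³.

0.142 kg/m³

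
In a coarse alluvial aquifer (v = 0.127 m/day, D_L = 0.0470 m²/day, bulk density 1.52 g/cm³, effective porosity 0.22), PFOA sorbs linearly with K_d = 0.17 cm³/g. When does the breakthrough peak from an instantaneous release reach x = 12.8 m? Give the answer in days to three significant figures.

213 days

Retardation factor R = 1 + ρ_b·K_d/n = 1 + 1.52 × 0.17/0.22 = 2.175.
Sorption retards both mechanisms: v_R = v/R = 0.05839 m/day, D_R = D/R = 0.02161 m²/day.
Peak time from v_R²t² + 2D_R t − x² = 0: t = (√(D_R² + v_R²x²) − D_R)/v_R².
√(D_R² + v_R²x²) = √(0.02161² + 0.05839² × 12.8²) = 0.7477; v_R² = 0.003409.
t = (0.7477 − 0.02161)/0.003409 = 213 days.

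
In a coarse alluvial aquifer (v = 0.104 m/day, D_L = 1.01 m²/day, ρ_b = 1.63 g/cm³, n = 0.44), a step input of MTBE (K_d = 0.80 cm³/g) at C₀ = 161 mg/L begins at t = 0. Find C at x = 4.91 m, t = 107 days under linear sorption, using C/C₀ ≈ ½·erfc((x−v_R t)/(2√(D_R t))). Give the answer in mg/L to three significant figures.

62.5 mg/L

Retardation factor R = 1 + ρ_b·K_d/n = 1 + 1.63 × 0.80/0.44 = 3.964.
Sorption retards both mechanisms: v_R = v/R = 0.02624 m/day, D_R = D/R = 0.2548 m²/day.
v_R·t = 0.02624 × 107 = 2.80768 m; 2√(D_R t) = 10.44 m; argument = (4.91 − 2.80768)/10.44 = 0.2014.
C = C₀ × ½·erfc(0.2014) = 161 × 0.3879 = 62.5 mg/L.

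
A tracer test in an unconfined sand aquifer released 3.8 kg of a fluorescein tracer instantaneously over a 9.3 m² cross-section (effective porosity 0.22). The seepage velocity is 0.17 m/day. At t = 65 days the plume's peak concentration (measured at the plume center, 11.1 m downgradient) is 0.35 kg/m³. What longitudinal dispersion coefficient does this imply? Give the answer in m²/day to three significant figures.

0.0345 m²/day

At the plume center C_max = M/(n_e·A·√(4πDt)), so D = M²/(4πt·(n_e·A·C_max)²).
n_e·A·C_max = 0.22 × 9.3 × 0.35 = 0.7161 kg/m.
D = 3.8²/(4π × 65 × 0.7161²) = 0.0345 m²/day.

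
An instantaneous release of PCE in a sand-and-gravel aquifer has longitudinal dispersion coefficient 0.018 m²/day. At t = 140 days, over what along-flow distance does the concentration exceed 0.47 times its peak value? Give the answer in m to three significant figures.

5.52 m

The plume is Gaussian with σ = √(2Dt) = √(2 × 0.018 × 140) = 2.245 m.
C/C_peak = exp(−Δx²/(2σ²)) = 0.47 ⇒ Δx = σ·√(−2 ln 0.47) = 2.245 × 1.229 = 2.759 m.
Width = 2Δx = 5.52 m.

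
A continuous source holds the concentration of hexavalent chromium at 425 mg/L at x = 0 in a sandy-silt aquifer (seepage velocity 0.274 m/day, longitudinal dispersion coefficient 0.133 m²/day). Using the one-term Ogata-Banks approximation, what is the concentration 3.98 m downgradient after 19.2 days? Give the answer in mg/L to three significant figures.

For a continuous step input, C/C₀ ≈ ½·erfc((x−vt)/(2√(Dt))).
vt = 0.274 × 19.2 = 5.2608 m and 2√(Dt) = 2√(0.133 × 19.2) = 3.196 m.
Argument (x−vt)/(2√(Dt)) = (3.98 − 5.2608)/3.196 = -0.4008; ½·erfc(-0.4008) = 0.7146.
C = 425 × 0.7146 = 304 mg/L.

304 mg/L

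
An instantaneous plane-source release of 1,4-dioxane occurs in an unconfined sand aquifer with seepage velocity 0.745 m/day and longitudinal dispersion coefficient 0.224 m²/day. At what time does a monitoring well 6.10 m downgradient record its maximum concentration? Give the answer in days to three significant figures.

7.79 days

For the 1D instantaneous-source solution, setting ∂C/∂t = 0 at fixed x gives v²t² + 2Dt − x² = 0, so t = (√(D² + v²x²) − D)/v².
√(D² + v²x²) = √(0.224² + 0.745² × 6.10²) = 4.550; v² = 0.555025.
t = (4.550 − 0.224)/0.555025 = 7.79 days (vs. the pure-advection estimate x/v = 8.19 d).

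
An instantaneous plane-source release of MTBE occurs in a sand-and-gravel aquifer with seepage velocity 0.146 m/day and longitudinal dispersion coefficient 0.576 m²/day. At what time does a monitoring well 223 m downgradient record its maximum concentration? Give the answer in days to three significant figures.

1500 days

For the 1D instantaneous-source solution, setting ∂C/∂t = 0 at fixed x gives v²t² + 2Dt − x² = 0, so t = (√(D² + v²x²) − D)/v².
√(D² + v²x²) = √(0.576² + 0.146² × 223²) = 32.56; v² = 0.021316.
t = (32.56 − 0.576)/0.021316 = 1500 days (vs. the pure-advection estimate x/v = 1530 d).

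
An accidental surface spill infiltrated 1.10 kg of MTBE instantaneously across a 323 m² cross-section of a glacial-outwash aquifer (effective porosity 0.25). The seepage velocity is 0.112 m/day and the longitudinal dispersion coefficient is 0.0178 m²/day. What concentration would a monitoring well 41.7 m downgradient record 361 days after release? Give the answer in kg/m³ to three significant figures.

For an instantaneous plane source, C(x,t) = M/(n_e·A·√(4πDt)) · exp(−(x−vt)²/(4Dt)), with n_e·A the pore (flow) area.
Plume center vt = 0.112 × 361 = 40.432 m, so the well at 41.7 m is 1.268 m downgradient of the peak.
√(4πDt) = 8.986 m, giving peak height M/(n_e·A·√(4πDt)) = 1.10/(0.25 × 323 × 8.986) = 0.001516 kg/m³.
(x−vt)²/(4Dt) = (1.268)²/(4 × 0.0178 × 361) = 0.06255; exp(−0.06255) = 0.9394.
C = 0.001516 × 0.9394 = 0.00142 kg/m³.

0.00142 kg/m³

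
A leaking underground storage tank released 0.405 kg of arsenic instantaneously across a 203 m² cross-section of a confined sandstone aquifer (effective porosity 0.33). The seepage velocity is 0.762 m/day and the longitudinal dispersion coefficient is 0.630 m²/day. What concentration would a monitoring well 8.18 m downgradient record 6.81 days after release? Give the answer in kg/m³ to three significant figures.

0.000489 kg/m³

For an instantaneous plane source, C(x,t) = M/(n_e·A·√(4πDt)) · exp(−(x−vt)²/(4Dt)), with n_e·A the pore (flow) area.
Plume center vt = 0.762 × 6.81 = 5.18922 m, so the well at 8.18 m is 2.99078 m downgradient of the peak.
√(4πDt) = 7.343 m, giving peak height M/(n_e·A·√(4πDt)) = 0.405/(0.33 × 203 × 7.343) = 0.0008233 kg/m³.
(x−vt)²/(4Dt) = (2.99078)²/(4 × 0.630 × 6.81) = 0.5212; exp(−0.5212) = 0.5938.
C = 0.0008233 × 0.5938 = 0.000489 kg/m³.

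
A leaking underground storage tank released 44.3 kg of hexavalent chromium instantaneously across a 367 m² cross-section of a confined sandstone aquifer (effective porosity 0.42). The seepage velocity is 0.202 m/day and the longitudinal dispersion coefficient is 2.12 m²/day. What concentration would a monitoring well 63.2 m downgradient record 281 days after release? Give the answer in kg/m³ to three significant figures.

0.00326 kg/m³

For an instantaneous plane source, C(x,t) = M/(n_e·A·√(4πDt)) · exp(−(x−vt)²/(4Dt)), with n_e·A the pore (flow) area.
Plume center vt = 0.202 × 281 = 56.762 m, so the well at 63.2 m is 6.438 m downgradient of the peak.
√(4πDt) = 86.52 m, giving peak height M/(n_e·A·√(4πDt)) = 44.3/(0.42 × 367 × 86.52) = 0.003322 kg/m³.
(x−vt)²/(4Dt) = (6.438)²/(4 × 2.12 × 281) = 0.01739; exp(−0.01739) = 0.9828.
C = 0.003322 × 0.9828 = 0.00326 kg/m³.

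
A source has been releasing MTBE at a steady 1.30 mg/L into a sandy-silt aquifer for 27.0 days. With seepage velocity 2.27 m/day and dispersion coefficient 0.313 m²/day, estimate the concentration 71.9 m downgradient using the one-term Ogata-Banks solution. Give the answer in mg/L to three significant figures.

0.00641 mg/L

For a continuous step input, C/C₀ ≈ ½·erfc((x−vt)/(2√(Dt))).
vt = 2.27 × 27.0 = 61.29 m and 2√(Dt) = 2√(0.313 × 27.0) = 5.814 m.
Argument (x−vt)/(2√(Dt)) = (71.9 − 61.29)/5.814 = 1.825; ½·erfc(1.825) = 0.004927.
C = 1.30 × 0.004927 = 0.00641 mg/L.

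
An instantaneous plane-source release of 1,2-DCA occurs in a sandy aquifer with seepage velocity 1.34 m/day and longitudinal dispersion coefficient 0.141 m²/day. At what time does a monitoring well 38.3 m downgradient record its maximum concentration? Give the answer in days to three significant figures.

For the 1D instantaneous-source solution, setting ∂C/∂t = 0 at fixed x gives v²t² + 2Dt − x² = 0, so t = (√(D² + v²x²) − D)/v².
√(D² + v²x²) = √(0.141² + 1.34² × 38.3²) = 51.32; v² = 1.7956.
t = (51.32 − 0.141)/1.7956 = 28.5 days (vs. the pure-advection estimate x/v = 28.6 d).

28.5 days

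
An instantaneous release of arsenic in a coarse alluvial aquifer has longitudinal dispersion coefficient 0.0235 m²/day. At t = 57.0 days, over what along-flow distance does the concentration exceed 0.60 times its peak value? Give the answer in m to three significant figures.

The plume is Gaussian with σ = √(2Dt) = √(2 × 0.0235 × 57.0) = 1.637 m.
C/C_peak = exp(−Δx²/(2σ²)) = 0.60 ⇒ Δx = σ·√(−2 ln 0.60) = 1.637 × 1.011 = 1.655 m.
Width = 2Δx = 3.31 m.

3.31 m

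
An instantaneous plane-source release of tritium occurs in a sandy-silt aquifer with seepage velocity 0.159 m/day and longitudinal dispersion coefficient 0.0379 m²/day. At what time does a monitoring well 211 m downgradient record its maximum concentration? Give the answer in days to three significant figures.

For the 1D instantaneous-source solution, setting ∂C/∂t = 0 at fixed x gives v²t² + 2Dt − x² = 0, so t = (√(D² + v²x²) − D)/v².
√(D² + v²x²) = √(0.0379² + 0.159² × 211²) = 33.55; v² = 0.025281.
t = (33.55 − 0.0379)/0.025281 = 1330 days (vs. the pure-advection estimate x/v = 1330 d).

1330 days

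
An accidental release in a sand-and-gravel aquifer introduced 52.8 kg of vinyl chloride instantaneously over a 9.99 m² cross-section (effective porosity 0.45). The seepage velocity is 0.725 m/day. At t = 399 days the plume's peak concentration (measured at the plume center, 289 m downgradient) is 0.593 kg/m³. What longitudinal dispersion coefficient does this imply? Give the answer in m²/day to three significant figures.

0.0782 m²/day

At the plume center C_max = M/(n_e·A·√(4πDt)), so D = M²/(4πt·(n_e·A·C_max)²).
n_e·A·C_max = 0.45 × 9.99 × 0.593 = 2.666 kg/m.
D = 52.8²/(4π × 399 × 2.666²) = 0.0782 m²/day.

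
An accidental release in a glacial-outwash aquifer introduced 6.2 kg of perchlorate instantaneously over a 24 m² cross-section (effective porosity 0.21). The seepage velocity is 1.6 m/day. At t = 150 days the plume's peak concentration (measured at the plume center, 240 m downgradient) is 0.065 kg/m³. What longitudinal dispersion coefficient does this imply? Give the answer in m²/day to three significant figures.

At the plume center C_max = M/(n_e·A·√(4πDt)), so D = M²/(4πt·(n_e·A·C_max)²).
n_e·A·C_max = 0.21 × 24 × 0.065 = 0.3276 kg/m.
D = 6.2²/(4π × 150 × 0.3276²) = 0.190 m²/day.

0.190 m²/day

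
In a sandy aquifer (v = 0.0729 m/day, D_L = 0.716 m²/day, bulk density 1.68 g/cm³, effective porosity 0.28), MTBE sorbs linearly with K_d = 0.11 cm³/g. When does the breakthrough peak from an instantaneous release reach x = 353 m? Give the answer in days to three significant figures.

7820 days

Retardation factor R = 1 + ρ_b·K_d/n = 1 + 1.68 × 0.11/0.28 = 1.660.
Sorption retards both mechanisms: v_R = v/R = 0.04392 m/day, D_R = D/R = 0.4313 m²/day.
Peak time from v_R²t² + 2D_R t − x² = 0: t = (√(D_R² + v_R²x²) − D_R)/v_R².
√(D_R² + v_R²x²) = √(0.4313² + 0.04392² × 353²) = 15.51; v_R² = 0.001929.
t = (15.51 − 0.4313)/0.001929 = 7820 days.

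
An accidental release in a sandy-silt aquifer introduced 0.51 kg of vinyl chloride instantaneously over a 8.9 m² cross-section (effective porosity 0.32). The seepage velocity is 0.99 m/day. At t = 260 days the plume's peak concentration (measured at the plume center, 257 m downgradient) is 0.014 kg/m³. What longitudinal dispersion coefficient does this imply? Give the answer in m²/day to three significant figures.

At the plume center C_max = M/(n_e·A·√(4πDt)), so D = M²/(4πt·(n_e·A·C_max)²).
n_e·A·C_max = 0.32 × 8.9 × 0.014 = 0.03987 kg/m.
D = 0.51²/(4π × 260 × 0.03987²) = 0.0501 m²/day.

0.0501 m²/day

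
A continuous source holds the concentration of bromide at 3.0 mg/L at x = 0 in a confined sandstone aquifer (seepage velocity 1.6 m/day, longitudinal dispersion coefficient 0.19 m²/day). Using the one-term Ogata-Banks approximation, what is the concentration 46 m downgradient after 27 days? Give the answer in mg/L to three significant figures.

For a continuous step input, C/C₀ ≈ ½·erfc((x−vt)/(2√(Dt))).
vt = 1.6 × 27 = 43.2 m and 2√(Dt) = 2√(0.19 × 27) = 4.530 m.
Argument (x−vt)/(2√(Dt)) = (46 − 43.2)/4.530 = 0.6181; ½·erfc(0.6181) = 0.1910.
C = 3.0 × 0.1910 = 0.573 mg/L.

0.573 mg/L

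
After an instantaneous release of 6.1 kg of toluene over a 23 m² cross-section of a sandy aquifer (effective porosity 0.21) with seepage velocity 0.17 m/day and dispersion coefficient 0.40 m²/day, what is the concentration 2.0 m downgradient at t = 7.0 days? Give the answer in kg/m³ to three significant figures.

0.201 kg/m³

For an instantaneous plane source, C(x,t) = M/(n_e·A·√(4πDt)) · exp(−(x−vt)²/(4Dt)), with n_e·A the pore (flow) area.
Plume center vt = 0.17 × 7.0 = 1.19 m, so the well at 2.0 m is 0.81 m downgradient of the peak.
√(4πDt) = 5.932 m, giving peak height M/(n_e·A·√(4πDt)) = 6.1/(0.21 × 23 × 5.932) = 0.2129 kg/m³.
(x−vt)²/(4Dt) = (0.81)²/(4 × 0.40 × 7.0) = 0.05858; exp(−0.05858) = 0.9431.
C = 0.2129 × 0.9431 = 0.201 kg/m³.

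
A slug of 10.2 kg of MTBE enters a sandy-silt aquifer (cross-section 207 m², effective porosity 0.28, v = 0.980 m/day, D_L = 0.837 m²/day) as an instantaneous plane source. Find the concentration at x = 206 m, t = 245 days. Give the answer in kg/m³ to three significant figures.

0.000840 kg/m³

For an instantaneous plane source, C(x,t) = M/(n_e·A·√(4πDt)) · exp(−(x−vt)²/(4Dt)), with n_e·A the pore (flow) area.
Plume center vt = 0.980 × 245 = 240.1 m, so the well at 206 m is 34.1 m upgradient of the peak.
√(4πDt) = 50.76 m, giving peak height M/(n_e·A·√(4πDt)) = 10.2/(0.28 × 207 × 50.76) = 0.003467 kg/m³.
(x−vt)²/(4Dt) = (-34.1)²/(4 × 0.837 × 245) = 1.418; exp(−1.418) = 0.2422.
C = 0.003467 × 0.2422 = 0.000840 kg/m³.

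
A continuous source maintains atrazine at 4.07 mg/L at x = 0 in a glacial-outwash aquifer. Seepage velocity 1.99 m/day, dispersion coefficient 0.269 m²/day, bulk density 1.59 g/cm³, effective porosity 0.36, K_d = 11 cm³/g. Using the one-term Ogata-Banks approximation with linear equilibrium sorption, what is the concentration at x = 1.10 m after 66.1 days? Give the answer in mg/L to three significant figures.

Retardation factor R = 1 + ρ_b·K_d/n = 1 + 1.59 × 11/0.36 = 49.58.
Sorption retards both mechanisms: v_R = v/R = 0.04014 m/day, D_R = D/R = 0.005426 m²/day.
v_R·t = 0.04014 × 66.1 = 2.653254 m; 2√(D_R t) = 1.198 m; argument = (1.10 − 2.653254)/1.198 = -1.297.
C = C₀ × ½·erfc(-1.297) = 4.07 × 0.9667 = 3.93 mg/L.

3.93 mg/L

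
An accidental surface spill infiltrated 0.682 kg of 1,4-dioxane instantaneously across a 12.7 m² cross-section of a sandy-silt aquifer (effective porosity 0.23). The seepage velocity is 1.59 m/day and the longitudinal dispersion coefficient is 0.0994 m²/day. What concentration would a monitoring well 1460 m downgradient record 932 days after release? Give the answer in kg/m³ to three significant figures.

0.00188 kg/m³

For an instantaneous plane source, C(x,t) = M/(n_e·A·√(4πDt)) · exp(−(x−vt)²/(4Dt)), with n_e·A the pore (flow) area.
Plume center vt = 1.59 × 932 = 1481.88 m, so the well at 1460 m is 21.88 m upgradient of the peak.
√(4πDt) = 34.12 m, giving peak height M/(n_e·A·√(4πDt)) = 0.682/(0.23 × 12.7 × 34.12) = 0.006843 kg/m³.
(x−vt)²/(4Dt) = (-21.88)²/(4 × 0.0994 × 932) = 1.292; exp(−1.292) = 0.2747.
C = 0.006843 × 0.2747 = 0.00188 kg/m³.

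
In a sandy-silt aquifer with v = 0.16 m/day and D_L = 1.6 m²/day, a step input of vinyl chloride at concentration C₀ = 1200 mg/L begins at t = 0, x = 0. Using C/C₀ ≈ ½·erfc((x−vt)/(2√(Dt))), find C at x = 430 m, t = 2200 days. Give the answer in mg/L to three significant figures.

For a continuous step input, C/C₀ ≈ ½·erfc((x−vt)/(2√(Dt))).
vt = 0.16 × 2200 = 352 m and 2√(Dt) = 2√(1.6 × 2200) = 118.7 m.
Argument (x−vt)/(2√(Dt)) = (430 − 352)/118.7 = 0.6571; ½·erfc(0.6571) = 0.1764.
C = 1200 × 0.1764 = 212 mg/L.

212 mg/L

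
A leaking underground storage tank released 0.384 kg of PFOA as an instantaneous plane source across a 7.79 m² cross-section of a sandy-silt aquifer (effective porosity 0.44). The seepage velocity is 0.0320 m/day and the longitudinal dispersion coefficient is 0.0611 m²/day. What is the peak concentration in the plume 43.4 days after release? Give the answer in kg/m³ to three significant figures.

The peak of an instantaneous 1D plume sits at x = vt; there the Gaussian factor is 1 and C_max = M/(n_e·A·√(4πDt)), where n_e·A is the pore area the mass is dissolved in.
√(4πDt) = √(4π × 0.0611 × 43.4) = 5.773 m, so C_max = 0.384/(0.44 × 7.79 × 5.773) = 0.0194 kg/m³.

0.0194 kg/m³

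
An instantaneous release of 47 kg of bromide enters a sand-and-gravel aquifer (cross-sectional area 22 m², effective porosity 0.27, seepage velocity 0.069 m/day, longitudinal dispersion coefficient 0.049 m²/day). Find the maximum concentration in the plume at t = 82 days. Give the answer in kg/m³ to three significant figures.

The peak of an instantaneous 1D plume sits at x = vt; there the Gaussian factor is 1 and C_max = M/(n_e·A·√(4πDt)), where n_e·A is the pore area the mass is dissolved in.
√(4πDt) = √(4π × 0.049 × 82) = 7.106 m, so C_max = 47/(0.27 × 22 × 7.106) = 1.11 kg/m³.

1.11 kg/m³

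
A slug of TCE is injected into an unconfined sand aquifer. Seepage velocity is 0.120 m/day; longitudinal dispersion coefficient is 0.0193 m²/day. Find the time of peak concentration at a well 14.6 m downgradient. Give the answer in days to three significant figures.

For the 1D instantaneous-source solution, setting ∂C/∂t = 0 at fixed x gives v²t² + 2Dt − x² = 0, so t = (√(D² + v²x²) − D)/v².
√(D² + v²x²) = √(0.0193² + 0.120² × 14.6²) = 1.752; v² = 0.0144.
t = (1.752 − 0.0193)/0.0144 = 120 days (vs. the pure-advection estimate x/v = 122 d).

120 days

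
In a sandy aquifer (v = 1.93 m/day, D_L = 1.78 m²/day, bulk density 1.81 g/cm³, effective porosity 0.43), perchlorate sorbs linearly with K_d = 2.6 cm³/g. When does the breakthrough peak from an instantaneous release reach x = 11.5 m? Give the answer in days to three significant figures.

Retardation factor R = 1 + ρ_b·K_d/n = 1 + 1.81 × 2.6/0.43 = 11.94.
Sorption retards both mechanisms: v_R = v/R = 0.1616 m/day, D_R = D/R = 0.1491 m²/day.
Peak time from v_R²t² + 2D_R t − x² = 0: t = (√(D_R² + v_R²x²) − D_R)/v_R².
√(D_R² + v_R²x²) = √(0.1491² + 0.1616² × 11.5²) = 1.864; v_R² = 0.02611.
t = (1.864 − 0.1491)/0.02611 = 65.7 days.

65.7 days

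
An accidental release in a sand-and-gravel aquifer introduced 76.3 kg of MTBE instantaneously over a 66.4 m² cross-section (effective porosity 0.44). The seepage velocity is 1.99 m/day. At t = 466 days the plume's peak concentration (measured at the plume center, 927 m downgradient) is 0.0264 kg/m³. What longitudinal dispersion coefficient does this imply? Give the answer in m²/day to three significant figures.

1.67 m²/day

At the plume center C_max = M/(n_e·A·√(4πDt)), so D = M²/(4πt·(n_e·A·C_max)²).
n_e·A·C_max = 0.44 × 66.4 × 0.0264 = 0.7713 kg/m.
D = 76.3²/(4π × 466 × 0.7713²) = 1.67 m²/day.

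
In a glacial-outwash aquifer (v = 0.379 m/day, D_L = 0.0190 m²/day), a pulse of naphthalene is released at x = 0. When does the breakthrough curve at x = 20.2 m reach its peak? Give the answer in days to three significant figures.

For the 1D instantaneous-source solution, setting ∂C/∂t = 0 at fixed x gives v²t² + 2Dt − x² = 0, so t = (√(D² + v²x²) − D)/v².
√(D² + v²x²) = √(0.0190² + 0.379² × 20.2²) = 7.656; v² = 0.143641.
t = (7.656 − 0.0190)/0.143641 = 53.2 days (vs. the pure-advection estimate x/v = 53.3 d).

53.2 days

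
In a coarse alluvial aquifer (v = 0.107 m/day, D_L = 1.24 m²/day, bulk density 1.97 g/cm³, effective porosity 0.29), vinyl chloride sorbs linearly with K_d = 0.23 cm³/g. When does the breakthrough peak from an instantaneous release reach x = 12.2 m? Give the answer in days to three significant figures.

125 days

Retardation factor R = 1 + ρ_b·K_d/n = 1 + 1.97 × 0.23/0.29 = 2.562.
Sorption retards both mechanisms: v_R = v/R = 0.04176 m/day, D_R = D/R = 0.4840 m²/day.
Peak time from v_R²t² + 2D_R t − x² = 0: t = (√(D_R² + v_R²x²) − D_R)/v_R².
√(D_R² + v_R²x²) = √(0.4840² + 0.04176² × 12.2²) = 0.7027; v_R² = 0.001744.
t = (0.7027 − 0.4840)/0.001744 = 125 days.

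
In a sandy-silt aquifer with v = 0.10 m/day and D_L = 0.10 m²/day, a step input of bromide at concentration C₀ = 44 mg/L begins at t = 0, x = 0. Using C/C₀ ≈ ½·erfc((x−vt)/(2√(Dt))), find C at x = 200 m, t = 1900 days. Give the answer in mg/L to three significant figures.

13.4 mg/L

For a continuous step input, C/C₀ ≈ ½·erfc((x−vt)/(2√(Dt))).
vt = 0.10 × 1900 = 190 m and 2√(Dt) = 2√(0.10 × 1900) = 27.57 m.
Argument (x−vt)/(2√(Dt)) = (200 − 190)/27.57 = 0.3627; ½·erfc(0.3627) = 0.3040.
C = 44 × 0.3040 = 13.4 mg/L.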